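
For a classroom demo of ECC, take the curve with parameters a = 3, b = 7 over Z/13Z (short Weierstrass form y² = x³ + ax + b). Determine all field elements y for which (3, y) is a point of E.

2, 11

x³ + 3x + 7 = 43 ≡ 4 (mod 13).
Square roots of 4 mod 13: 2 and 11 (since 2² = 4 ≡ 4).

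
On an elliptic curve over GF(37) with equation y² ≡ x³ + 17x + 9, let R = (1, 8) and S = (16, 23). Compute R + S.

(1, 8) + (16, 23). λ = (23 - 8)/(16 - 1) ≡ 15/15 mod 37. 15⁻¹ ≡ 5 (mod 37), so λ ≡ 1.
  x = λ² - 1 - 16 = 1 - 17 ≡ 21; y = λ·(1 - 21) - 8 ≡ 9. → (21, 9)

(21, 9)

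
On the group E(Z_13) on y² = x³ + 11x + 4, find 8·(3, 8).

(10, 3)

Write G = (3, 8).
Double-and-add on 8 = (1000)₂. Start with G = (3, 8) for the leading 1-bit.
double: tangent at (3, 8): λ = (3·3² + 11)/(2·8) ≡ 12/3. 3⁻¹ ≡ 9 (mod 13), so λ ≡ 12·9 ≡ 4.
  x = λ² - 3 - 3 = 16 - 6 ≡ 10; y = λ·(3 - 10) - 8 ≡ 3. → (10, 3)
double: tangent at (10, 3): λ = (3·10² + 11)/(2·3) ≡ 12/6. 6⁻¹ ≡ 11 (mod 13), so λ ≡ 12·11 ≡ 2.
  x = λ² - 10 - 10 = 4 - 20 ≡ 10; y = λ·(10 - 10) - 3 ≡ 10. → (10, 10)
double: tangent at (10, 10): λ = (3·10² + 11)/(2·10) ≡ 12/7. 7⁻¹ ≡ 2 (mod 13) since 7·2 = 14 ≡ 1, so λ ≡ 12·2 ≡ 11.
  x = λ² - 10 - 10 = 121 - 20 ≡ 10; y = λ·(10 - 10) - 10 ≡ 3. → (10, 3)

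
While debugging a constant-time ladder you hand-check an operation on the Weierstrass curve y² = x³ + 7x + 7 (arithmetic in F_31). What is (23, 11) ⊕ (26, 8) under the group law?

(23, 11) + (26, 8). λ = (8 - 11)/(26 - 23) ≡ 28/3 mod 31. 3⁻¹ ≡ 21 (mod 31) since 3·21 = 63 ≡ 1, so λ ≡ 30.
  x = λ² - 23 - 26 = 900 - 49 ≡ 14; y = λ·(23 - 14) - 11 ≡ 11. → (14, 11)

(14, 11)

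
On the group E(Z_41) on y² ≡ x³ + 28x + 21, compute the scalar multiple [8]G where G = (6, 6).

(22, 16)

Repeated addition: build up to 8G.
2G: tangent at (6, 6): λ = (3·6² + 28)/(2·6) ≡ 13/12. 12⁻¹ ≡ 24 (mod 41) since 12·24 = 288 ≡ 1, so λ ≡ 13·24 ≡ 25.
  x = λ² - 6 - 6 = 625 - 12 ≡ 39; y = λ·(6 - 39) - 6 ≡ 30. → (39, 30)
3G: (39, 30) + (6, 6). λ = (6 - 30)/(6 - 39) ≡ 17/8 mod 41. 8⁻¹ ≡ 36 (mod 41), so λ ≡ 38.
  x = λ² - 39 - 6 = 1444 - 45 ≡ 5; y = λ·(39 - 5) - 30 ≡ 32. → (5, 32)
4G: (5, 32) + (6, 6). λ = (6 - 32)/(6 - 5) ≡ 15/1 mod 41. 1⁻¹ ≡ 1 (mod 41) since 1·1 = 1 ≡ 1, so λ ≡ 15.
  x = λ² - 5 - 6 = 225 - 11 ≡ 9; y = λ·(5 - 9) - 32 ≡ 31. → (9, 31)
5G: (9, 31) + (6, 6). λ = (6 - 31)/(6 - 9) ≡ 16/38 mod 41. 38⁻¹ ≡ 27 (mod 41), so λ ≡ 22.
  x = λ² - 9 - 6 = 484 - 15 ≡ 18; y = λ·(9 - 18) - 31 ≡ 17. → (18, 17)
6G: (18, 17) + (6, 6). λ = (6 - 17)/(6 - 18) ≡ 30/29 mod 41. 29⁻¹ ≡ 17 (mod 41) since 29·17 = 493 ≡ 1, so λ ≡ 18.
  x = λ² - 18 - 6 = 324 - 24 ≡ 13; y = λ·(18 - 13) - 17 ≡ 32. → (13, 32)
7G: (13, 32) + (6, 6). λ = (6 - 32)/(6 - 13) ≡ 15/34 mod 41. 34⁻¹ ≡ 35 (mod 41) since 34·35 = 1190 ≡ 1, so λ ≡ 33.
  x = λ² - 13 - 6 = 1089 - 19 ≡ 4; y = λ·(13 - 4) - 32 ≡ 19. → (4, 19)
8G: (4, 19) + (6, 6). λ = (6 - 19)/(6 - 4) ≡ 28/2 mod 41. 2⁻¹ ≡ 21 (mod 41), so λ ≡ 14.
  x = λ² - 4 - 6 = 196 - 10 ≡ 22; y = λ·(4 - 22) - 19 ≡ 16. → (22, 16)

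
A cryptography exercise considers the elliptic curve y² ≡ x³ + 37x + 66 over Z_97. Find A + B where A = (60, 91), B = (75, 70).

(60, 91) + (75, 70). λ = (70 - 91)/(75 - 60) ≡ 76/15 mod 97. 15⁻¹ ≡ 13 (mod 97), so λ ≡ 18.
  x = λ² - 60 - 75 = 324 - 135 ≡ 92; y = λ·(60 - 92) - 91 ≡ 12. → (92, 12)

(92, 12)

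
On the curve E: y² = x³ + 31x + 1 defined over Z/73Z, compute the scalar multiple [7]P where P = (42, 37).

Repeated addition: build up to 7P.
2P: tangent at (42, 37): λ = (3·42² + 31)/(2·37) ≡ 67/1. 1⁻¹ ≡ 1 (mod 73), so λ ≡ 67·1 ≡ 67.
  x = λ² - 42 - 42 = 4489 - 84 ≡ 25; y = λ·(42 - 25) - 37 ≡ 7. → (25, 7)
3P: (25, 7) + (42, 37). λ = (37 - 7)/(42 - 25) ≡ 30/17 mod 73. 17⁻¹ ≡ 43 (mod 73), so λ ≡ 49.
  x = λ² - 25 - 42 = 2401 - 67 ≡ 71; y = λ·(25 - 71) - 7 ≡ 2. → (71, 2)
4P: (71, 2) + (42, 37). λ = (37 - 2)/(42 - 71) ≡ 35/44 mod 73. 44⁻¹ ≡ 5 (mod 73), so λ ≡ 29.
  x = λ² - 71 - 42 = 841 - 113 ≡ 71; y = λ·(71 - 71) - 2 ≡ 71. → (71, 71)
5P: (71, 71) + (42, 37). λ = (37 - 71)/(42 - 71) ≡ 39/44 mod 73. 44⁻¹ ≡ 5 (mod 73) since 44·5 = 220 ≡ 1, so λ ≡ 49.
  x = λ² - 71 - 42 = 2401 - 113 ≡ 25; y = λ·(71 - 25) - 71 ≡ 66. → (25, 66)
6P: (25, 66) + (42, 37). λ = (37 - 66)/(42 - 25) ≡ 44/17 mod 73. 17⁻¹ ≡ 43 (mod 73) since 17·43 = 731 ≡ 1, so λ ≡ 67.
  x = λ² - 25 - 42 = 4489 - 67 ≡ 42; y = λ·(25 - 42) - 66 ≡ 36. → (42, 36)
7P: (42, 36) + (42, 37): same x and y₁ ≡ -y₂, so the sum is ∞.

O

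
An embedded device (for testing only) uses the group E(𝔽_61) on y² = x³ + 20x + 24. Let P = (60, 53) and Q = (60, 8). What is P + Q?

The two points share x = 60 and their y-coordinates satisfy 53 + 8 ≡ 0 (mod 61), so they are inverses. Their sum is ∞.

O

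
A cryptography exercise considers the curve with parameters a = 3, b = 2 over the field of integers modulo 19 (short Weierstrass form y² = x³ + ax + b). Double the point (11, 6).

(1, 14)

tangent at (11, 6): λ = (3·11² + 3)/(2·6) ≡ 5/12. 12⁻¹ ≡ 8 (mod 19), so λ ≡ 5·8 ≡ 2.
  x = λ² - 11 - 11 = 4 - 22 ≡ 1; y = λ·(11 - 1) - 6 ≡ 14. → (1, 14)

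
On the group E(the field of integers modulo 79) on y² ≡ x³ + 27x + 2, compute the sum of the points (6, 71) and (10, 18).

(6, 71) + (10, 18). λ = (18 - 71)/(10 - 6) ≡ 26/4 mod 79. 4⁻¹ ≡ 20 (mod 79) since 4·20 = 80 ≡ 1, so λ ≡ 46.
  x = λ² - 6 - 10 = 2116 - 16 ≡ 46; y = λ·(6 - 46) - 71 ≡ 64. → (46, 64)

(46, 64)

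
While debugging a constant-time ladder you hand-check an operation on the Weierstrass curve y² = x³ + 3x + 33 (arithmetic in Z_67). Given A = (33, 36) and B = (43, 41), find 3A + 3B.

First 3A:
Repeated addition: build up to 3A.
2A: tangent at (33, 36): λ = (3·33² + 3)/(2·36) ≡ 54/5. 5⁻¹ ≡ 27 (mod 67), so λ ≡ 54·27 ≡ 51.
  x = λ² - 33 - 33 = 2601 - 66 ≡ 56; y = λ·(33 - 56) - 36 ≡ 64. → (56, 64)
3A: (56, 64) + (33, 36). λ = (36 - 64)/(33 - 56) ≡ 39/44 mod 67. 44⁻¹ ≡ 32 (mod 67), so λ ≡ 42.
  x = λ² - 56 - 33 = 1764 - 89 ≡ 0; y = λ·(56 - 0) - 64 ≡ 10. → (0, 10)
3A = (0, 10).
Next 3B:
Repeated addition: build up to 3B.
2B: tangent at (43, 41): λ = (3·43² + 3)/(2·41) ≡ 56/15. 15⁻¹ ≡ 9 (mod 67) since 15·9 = 135 ≡ 1, so λ ≡ 56·9 ≡ 35.
  x = λ² - 43 - 43 = 1225 - 86 ≡ 0; y = λ·(43 - 0) - 41 ≡ 57. → (0, 57)
3B: (0, 57) + (43, 41). λ = (41 - 57)/(43 - 0) ≡ 51/43 mod 67. 43⁻¹ ≡ 53 (mod 67), so λ ≡ 23.
  x = λ² - 0 - 43 = 529 - 43 ≡ 17; y = λ·(0 - 17) - 57 ≡ 21. → (17, 21)
3B = (17, 21).
Finally 3A + 3B:
(0, 10) + (17, 21). λ = (21 - 10)/(17 - 0) ≡ 11/17 mod 67. 17⁻¹ ≡ 4 (mod 67) since 17·4 = 68 ≡ 1, so λ ≡ 44.
  x = λ² - 0 - 17 = 1936 - 17 ≡ 43; y = λ·(0 - 43) - 10 ≡ 41. → (43, 41)

(43, 41)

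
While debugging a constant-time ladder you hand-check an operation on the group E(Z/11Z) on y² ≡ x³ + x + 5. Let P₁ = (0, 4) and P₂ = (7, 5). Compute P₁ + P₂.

(2, 2)

(0, 4) + (7, 5). λ = (5 - 4)/(7 - 0) ≡ 1/7 mod 11. 7⁻¹ ≡ 8 (mod 11) since 7·8 = 56 ≡ 1, so λ ≡ 8.
  x = λ² - 0 - 7 = 64 - 7 ≡ 2; y = λ·(0 - 2) - 4 ≡ 2. → (2, 2)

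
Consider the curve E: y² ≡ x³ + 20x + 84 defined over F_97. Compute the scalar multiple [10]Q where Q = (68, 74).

(29, 30)

Repeated addition: build up to 10Q.
2Q: tangent at (68, 74): λ = (3·68² + 20)/(2·74) ≡ 21/51. 51⁻¹ ≡ 78 (mod 97) since 51·78 = 3978 ≡ 1, so λ ≡ 21·78 ≡ 86.
  x = λ² - 68 - 68 = 7396 - 136 ≡ 82; y = λ·(68 - 82) - 74 ≡ 80. → (82, 80)
3Q: (82, 80) + (68, 74). λ = (74 - 80)/(68 - 82) ≡ 91/83 mod 97. 83⁻¹ ≡ 90 (mod 97), so λ ≡ 42.
  x = λ² - 82 - 68 = 1764 - 150 ≡ 62; y = λ·(82 - 62) - 80 ≡ 81. → (62, 81)
4Q: (62, 81) + (68, 74). λ = (74 - 81)/(68 - 62) ≡ 90/6 mod 97. 6⁻¹ ≡ 81 (mod 97), so λ ≡ 15.
  x = λ² - 62 - 68 = 225 - 130 ≡ 95; y = λ·(62 - 95) - 81 ≡ 6. → (95, 6)
5Q: (95, 6) + (68, 74). λ = (74 - 6)/(68 - 95) ≡ 68/70 mod 97. 70⁻¹ ≡ 79 (mod 97), so λ ≡ 37.
  x = λ² - 95 - 68 = 1369 - 163 ≡ 42; y = λ·(95 - 42) - 6 ≡ 15. → (42, 15)
6Q: (42, 15) + (68, 74). λ = (74 - 15)/(68 - 42) ≡ 59/26 mod 97. 26⁻¹ ≡ 56 (mod 97) since 26·56 = 1456 ≡ 1, so λ ≡ 6.
  x = λ² - 42 - 68 = 36 - 110 ≡ 23; y = λ·(42 - 23) - 15 ≡ 2. → (23, 2)
7Q: (23, 2) + (68, 74). λ = (74 - 2)/(68 - 23) ≡ 72/45 mod 97. 45⁻¹ ≡ 69 (mod 97), so λ ≡ 21.
  x = λ² - 23 - 68 = 441 - 91 ≡ 59; y = λ·(23 - 59) - 2 ≡ 18. → (59, 18)
8Q: (59, 18) + (68, 74). λ = (74 - 18)/(68 - 59) ≡ 56/9 mod 97. 9⁻¹ ≡ 54 (mod 97), so λ ≡ 17.
  x = λ² - 59 - 68 = 289 - 127 ≡ 65; y = λ·(59 - 65) - 18 ≡ 74. → (65, 74)
9Q: (65, 74) + (68, 74). λ = (74 - 74)/(68 - 65) ≡ 0/3 mod 97. 3⁻¹ ≡ 65 (mod 97) since 3·65 = 195 ≡ 1, so λ ≡ 0.
  x = λ² - 65 - 68 = 0 - 133 ≡ 61; y = λ·(65 - 61) - 74 ≡ 23. → (61, 23)
10Q: (61, 23) + (68, 74). λ = (74 - 23)/(68 - 61) ≡ 51/7 mod 97. 7⁻¹ ≡ 14 (mod 97) since 7·14 = 98 ≡ 1, so λ ≡ 35.
  x = λ² - 61 - 68 = 1225 - 129 ≡ 29; y = λ·(61 - 29) - 23 ≡ 30. → (29, 30)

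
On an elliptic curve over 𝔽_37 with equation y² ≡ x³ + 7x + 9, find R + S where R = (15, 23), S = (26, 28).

(15, 23) + (26, 28). λ = (28 - 23)/(26 - 15) ≡ 5/11 mod 37. 11⁻¹ ≡ 27 (mod 37) since 11·27 = 297 ≡ 1, so λ ≡ 24.
  x = λ² - 15 - 26 = 576 - 41 ≡ 17; y = λ·(15 - 17) - 23 ≡ 3. → (17, 3)

(17, 3)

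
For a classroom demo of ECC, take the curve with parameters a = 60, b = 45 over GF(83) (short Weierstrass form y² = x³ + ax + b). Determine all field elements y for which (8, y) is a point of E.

37, 46

x³ + 60x + 45 = 1037 ≡ 41 (mod 83).
Square roots of 41 mod 83: 37 and 46 (since 37² = 1369 ≡ 41).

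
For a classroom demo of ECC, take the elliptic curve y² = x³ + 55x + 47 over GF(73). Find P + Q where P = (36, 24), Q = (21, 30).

(22, 58)

(36, 24) + (21, 30). λ = (30 - 24)/(21 - 36) ≡ 6/58 mod 73. 58⁻¹ ≡ 34 (mod 73), so λ ≡ 58.
  x = λ² - 36 - 21 = 3364 - 57 ≡ 22; y = λ·(36 - 22) - 24 ≡ 58. → (22, 58)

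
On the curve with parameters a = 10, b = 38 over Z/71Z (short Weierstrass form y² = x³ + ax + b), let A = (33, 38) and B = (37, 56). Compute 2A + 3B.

First 2A:
Repeated addition: build up to 2A.
2A: tangent at (33, 38): λ = (3·33² + 10)/(2·38) ≡ 11/5. 5⁻¹ ≡ 57 (mod 71), so λ ≡ 11·57 ≡ 59.
  x = λ² - 33 - 33 = 3481 - 66 ≡ 7; y = λ·(33 - 7) - 38 ≡ 5. → (7, 5)
2A = (7, 5).
Next 3B:
Repeated addition: build up to 3B.
2B: tangent at (37, 56): λ = (3·37² + 10)/(2·56) ≡ 70/41. 41⁻¹ ≡ 26 (mod 71) since 41·26 = 1066 ≡ 1, so λ ≡ 70·26 ≡ 45.
  x = λ² - 37 - 37 = 2025 - 74 ≡ 34; y = λ·(37 - 34) - 56 ≡ 8. → (34, 8)
3B: (34, 8) + (37, 56). λ = (56 - 8)/(37 - 34) ≡ 48/3 mod 71. 3⁻¹ ≡ 24 (mod 71), so λ ≡ 16.
  x = λ² - 34 - 37 = 256 - 71 ≡ 43; y = λ·(34 - 43) - 8 ≡ 61. → (43, 61)
3B = (43, 61).
Finally 2A + 3B:
(7, 5) + (43, 61). λ = (61 - 5)/(43 - 7) ≡ 56/36 mod 71. 36⁻¹ ≡ 2 (mod 71), so λ ≡ 41.
  x = λ² - 7 - 43 = 1681 - 50 ≡ 69; y = λ·(7 - 69) - 5 ≡ 9. → (69, 9)

(69, 9)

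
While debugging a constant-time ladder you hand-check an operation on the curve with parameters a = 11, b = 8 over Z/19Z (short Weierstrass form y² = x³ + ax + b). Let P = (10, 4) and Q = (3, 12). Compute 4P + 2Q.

(13, 12)

First 4P:
Repeated addition: build up to 4P.
2P: tangent at (10, 4): λ = (3·10² + 11)/(2·4) ≡ 7/8. 8⁻¹ ≡ 12 (mod 19), so λ ≡ 7·12 ≡ 8.
  x = λ² - 10 - 10 = 64 - 20 ≡ 6; y = λ·(10 - 6) - 4 ≡ 9. → (6, 9)
3P: (6, 9) + (10, 4). λ = (4 - 9)/(10 - 6) ≡ 14/4 mod 19. 4⁻¹ ≡ 5 (mod 19) since 4·5 = 20 ≡ 1, so λ ≡ 13.
  x = λ² - 6 - 10 = 169 - 16 ≡ 1; y = λ·(6 - 1) - 9 ≡ 18. → (1, 18)
4P: (1, 18) + (10, 4). λ = (4 - 18)/(10 - 1) ≡ 5/9 mod 19. 9⁻¹ ≡ 17 (mod 19), so λ ≡ 9.
  x = λ² - 1 - 10 = 81 - 11 ≡ 13; y = λ·(1 - 13) - 18 ≡ 7. → (13, 7)
4P = (13, 7).
Next 2Q:
Repeated addition: build up to 2Q.
2Q: tangent at (3, 12): λ = (3·3² + 11)/(2·12) ≡ 0/5. 5⁻¹ ≡ 4 (mod 19), so λ ≡ 0·4 ≡ 0.
  x = λ² - 3 - 3 = 0 - 6 ≡ 13; y = λ·(3 - 13) - 12 ≡ 7. → (13, 7)
2Q = (13, 7).
Finally 4P + 2Q:
tangent at (13, 7): λ = (3·13² + 11)/(2·7) ≡ 5/14. 14⁻¹ ≡ 15 (mod 19) since 14·15 = 210 ≡ 1, so λ ≡ 5·15 ≡ 18.
  x = λ² - 13 - 13 = 324 - 26 ≡ 13; y = λ·(13 - 13) - 7 ≡ 12. → (13, 12)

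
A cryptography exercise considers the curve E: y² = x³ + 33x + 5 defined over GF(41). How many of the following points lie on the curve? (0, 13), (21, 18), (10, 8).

(0, 13): 13² ≡ 5, rhs ≡ 5 → on.
(21, 18): 18² ≡ 37, rhs ≡ 37 → on.
(10, 8): 8² ≡ 23, rhs ≡ 23 → on.

3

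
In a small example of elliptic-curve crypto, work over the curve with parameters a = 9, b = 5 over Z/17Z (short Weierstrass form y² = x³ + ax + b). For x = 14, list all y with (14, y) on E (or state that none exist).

x³ + 9x + 5 = 2875 ≡ 2 (mod 17).
Square roots of 2 mod 17: 6 and 11 (since 6² = 36 ≡ 2).

6, 11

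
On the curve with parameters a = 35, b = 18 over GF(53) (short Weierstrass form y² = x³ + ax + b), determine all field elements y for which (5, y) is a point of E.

x³ + 35x + 18 = 318 ≡ 0 (mod 53).
Only y = 0 satisfies y² ≡ 0.

0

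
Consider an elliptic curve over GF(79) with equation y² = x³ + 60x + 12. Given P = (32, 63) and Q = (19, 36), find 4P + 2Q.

First 4P:
Repeated addition: build up to 4P.
2P: tangent at (32, 63): λ = (3·32² + 60)/(2·63) ≡ 51/47. 47⁻¹ ≡ 37 (mod 79) since 47·37 = 1739 ≡ 1, so λ ≡ 51·37 ≡ 70.
  x = λ² - 32 - 32 = 4900 - 64 ≡ 17; y = λ·(32 - 17) - 63 ≡ 39. → (17, 39)
3P: (17, 39) + (32, 63). λ = (63 - 39)/(32 - 17) ≡ 24/15 mod 79. 15⁻¹ ≡ 58 (mod 79), so λ ≡ 49.
  x = λ² - 17 - 32 = 2401 - 49 ≡ 61; y = λ·(17 - 61) - 39 ≡ 17. → (61, 17)
4P: (61, 17) + (32, 63). λ = (63 - 17)/(32 - 61) ≡ 46/50 mod 79. 50⁻¹ ≡ 49 (mod 79), so λ ≡ 42.
  x = λ² - 61 - 32 = 1764 - 93 ≡ 12; y = λ·(61 - 12) - 17 ≡ 66. → (12, 66)
4P = (12, 66).
Next 2Q:
Repeated addition: build up to 2Q.
2Q: tangent at (19, 36): λ = (3·19² + 60)/(2·36) ≡ 37/72. 72⁻¹ ≡ 45 (mod 79) since 72·45 = 3240 ≡ 1, so λ ≡ 37·45 ≡ 6.
  x = λ² - 19 - 19 = 36 - 38 ≡ 77; y = λ·(19 - 77) - 36 ≡ 11. → (77, 11)
2Q = (77, 11).
Finally 4P + 2Q:
(12, 66) + (77, 11). λ = (11 - 66)/(77 - 12) ≡ 24/65 mod 79. 65⁻¹ ≡ 62 (mod 79), so λ ≡ 66.
  x = λ² - 12 - 77 = 4356 - 89 ≡ 1; y = λ·(12 - 1) - 66 ≡ 28. → (1, 28)

(1, 28)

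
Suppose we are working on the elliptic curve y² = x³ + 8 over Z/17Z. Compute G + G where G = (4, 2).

(0, 12)

tangent at (4, 2): λ = (3·4² + 0)/(2·2) ≡ 14/4. 4⁻¹ ≡ 13 (mod 17), so λ ≡ 14·13 ≡ 12.
  x = λ² - 4 - 4 = 144 - 8 ≡ 0; y = λ·(4 - 0) - 2 ≡ 12. → (0, 12)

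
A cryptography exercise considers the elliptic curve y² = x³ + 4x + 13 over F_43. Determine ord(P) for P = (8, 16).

10

2P: tangent at (8, 16): λ = (3·8² + 4)/(2·16) ≡ 24/32. 32⁻¹ ≡ 39 (mod 43), so λ ≡ 24·39 ≡ 33.
  x = λ² - 8 - 8 = 1089 - 16 ≡ 41; y = λ·(8 - 41) - 16 ≡ 13. → (41, 13)
3P: (41, 13) + (8, 16). λ = (16 - 13)/(8 - 41) ≡ 3/10 mod 43. 10⁻¹ ≡ 13 (mod 43), so λ ≡ 39.
  x = λ² - 41 - 8 = 1521 - 49 ≡ 10; y = λ·(41 - 10) - 13 ≡ 35. → (10, 35)
4P: (10, 35) + (8, 16). λ = (16 - 35)/(8 - 10) ≡ 24/41 mod 43. 41⁻¹ ≡ 21 (mod 43) since 41·21 = 861 ≡ 1, so λ ≡ 31.
  x = λ² - 10 - 8 = 961 - 18 ≡ 40; y = λ·(10 - 40) - 35 ≡ 24. → (40, 24)
5P: (40, 24) + (8, 16). λ = (16 - 24)/(8 - 40) ≡ 35/11 mod 43. 11⁻¹ ≡ 4 (mod 43), so λ ≡ 11.
  x = λ² - 40 - 8 = 121 - 48 ≡ 30; y = λ·(40 - 30) - 24 ≡ 0. → (30, 0)
6P: (30, 0) + (8, 16). λ = (16 - 0)/(8 - 30) ≡ 16/21 mod 43. 21⁻¹ ≡ 41 (mod 43), so λ ≡ 11.
  x = λ² - 30 - 8 = 121 - 38 ≡ 40; y = λ·(30 - 40) - 0 ≡ 19. → (40, 19)
7P: (40, 19) + (8, 16). λ = (16 - 19)/(8 - 40) ≡ 40/11 mod 43. 11⁻¹ ≡ 4 (mod 43), so λ ≡ 31.
  x = λ² - 40 - 8 = 961 - 48 ≡ 10; y = λ·(40 - 10) - 19 ≡ 8. → (10, 8)
8P: (10, 8) + (8, 16). λ = (16 - 8)/(8 - 10) ≡ 8/41 mod 43. 41⁻¹ ≡ 21 (mod 43) since 41·21 = 861 ≡ 1, so λ ≡ 39.
  x = λ² - 10 - 8 = 1521 - 18 ≡ 41; y = λ·(10 - 41) - 8 ≡ 30. → (41, 30)
9P: (41, 30) + (8, 16). λ = (16 - 30)/(8 - 41) ≡ 29/10 mod 43. 10⁻¹ ≡ 13 (mod 43), so λ ≡ 33.
  x = λ² - 41 - 8 = 1089 - 49 ≡ 8; y = λ·(41 - 8) - 30 ≡ 27. → (8, 27)
10P: (8, 27) + (8, 16): same x and y₁ ≡ -y₂, so the sum is ∞.
10P = ∞, so the order is 10.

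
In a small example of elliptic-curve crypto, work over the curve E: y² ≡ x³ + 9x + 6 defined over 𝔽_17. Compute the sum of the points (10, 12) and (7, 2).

(13, 12)

(10, 12) + (7, 2). λ = (2 - 12)/(7 - 10) ≡ 7/14 mod 17. 14⁻¹ ≡ 11 (mod 17), so λ ≡ 9.
  x = λ² - 10 - 7 = 81 - 17 ≡ 13; y = λ·(10 - 13) - 12 ≡ 12. → (13, 12)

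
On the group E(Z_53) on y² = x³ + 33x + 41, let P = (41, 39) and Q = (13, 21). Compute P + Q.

(41, 39) + (13, 21). λ = (21 - 39)/(13 - 41) ≡ 35/25 mod 53. 25⁻¹ ≡ 17 (mod 53) since 25·17 = 425 ≡ 1, so λ ≡ 12.
  x = λ² - 41 - 13 = 144 - 54 ≡ 37; y = λ·(41 - 37) - 39 ≡ 9. → (37, 9)

(37, 9)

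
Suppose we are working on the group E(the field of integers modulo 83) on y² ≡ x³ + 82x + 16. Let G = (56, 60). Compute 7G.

Repeated addition: build up to 7G.
2G: tangent at (56, 60): λ = (3·56² + 82)/(2·60) ≡ 28/37. 37⁻¹ ≡ 9 (mod 83), so λ ≡ 28·9 ≡ 3.
  x = λ² - 56 - 56 = 9 - 112 ≡ 63; y = λ·(56 - 63) - 60 ≡ 2. → (63, 2)
3G: (63, 2) + (56, 60). λ = (60 - 2)/(56 - 63) ≡ 58/76 mod 83. 76⁻¹ ≡ 71 (mod 83), so λ ≡ 51.
  x = λ² - 63 - 56 = 2601 - 119 ≡ 75; y = λ·(63 - 75) - 2 ≡ 50. → (75, 50)
4G: (75, 50) + (56, 60). λ = (60 - 50)/(56 - 75) ≡ 10/64 mod 83. 64⁻¹ ≡ 48 (mod 83) since 64·48 = 3072 ≡ 1, so λ ≡ 65.
  x = λ² - 75 - 56 = 4225 - 131 ≡ 27; y = λ·(75 - 27) - 50 ≡ 82. → (27, 82)
5G: (27, 82) + (56, 60). λ = (60 - 82)/(56 - 27) ≡ 61/29 mod 83. 29⁻¹ ≡ 63 (mod 83), so λ ≡ 25.
  x = λ² - 27 - 56 = 625 - 83 ≡ 44; y = λ·(27 - 44) - 82 ≡ 74. → (44, 74)
6G: (44, 74) + (56, 60). λ = (60 - 74)/(56 - 44) ≡ 69/12 mod 83. 12⁻¹ ≡ 7 (mod 83), so λ ≡ 68.
  x = λ² - 44 - 56 = 4624 - 100 ≡ 42; y = λ·(44 - 42) - 74 ≡ 62. → (42, 62)
7G: (42, 62) + (56, 60). λ = (60 - 62)/(56 - 42) ≡ 81/14 mod 83. 14⁻¹ ≡ 6 (mod 83) since 14·6 = 84 ≡ 1, so λ ≡ 71.
  x = λ² - 42 - 56 = 5041 - 98 ≡ 46; y = λ·(42 - 46) - 62 ≡ 69. → (46, 69)

(46, 69)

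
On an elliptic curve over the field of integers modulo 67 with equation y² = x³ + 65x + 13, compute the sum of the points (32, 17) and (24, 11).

(32, 17) + (24, 11). λ = (11 - 17)/(24 - 32) ≡ 61/59 mod 67. 59⁻¹ ≡ 25 (mod 67), so λ ≡ 51.
  x = λ² - 32 - 24 = 2601 - 56 ≡ 66; y = λ·(32 - 66) - 17 ≡ 58. → (66, 58)

(66, 58)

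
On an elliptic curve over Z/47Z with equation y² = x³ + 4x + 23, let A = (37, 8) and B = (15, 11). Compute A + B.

(46, 21)

(37, 8) + (15, 11). λ = (11 - 8)/(15 - 37) ≡ 3/25 mod 47. 25⁻¹ ≡ 32 (mod 47), so λ ≡ 2.
  x = λ² - 37 - 15 = 4 - 52 ≡ 46; y = λ·(37 - 46) - 8 ≡ 21. → (46, 21)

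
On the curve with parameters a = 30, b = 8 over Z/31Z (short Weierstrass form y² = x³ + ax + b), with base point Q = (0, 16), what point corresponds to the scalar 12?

Double-and-add on 12 = (1100)₂. Start with Q = (0, 16) for the leading 1-bit.
double: tangent at (0, 16): λ = (3·0² + 30)/(2·16) ≡ 30/1. 1⁻¹ ≡ 1 (mod 31), so λ ≡ 30·1 ≡ 30.
  x = λ² - 0 - 0 = 900 - 0 ≡ 1; y = λ·(0 - 1) - 16 ≡ 16. → (1, 16)
add Q: (1, 16) + (0, 16). λ = (16 - 16)/(0 - 1) ≡ 0/30 mod 31. 30⁻¹ ≡ 30 (mod 31), so λ ≡ 0.
  x = λ² - 1 - 0 = 0 - 1 ≡ 30; y = λ·(1 - 30) - 16 ≡ 15. → (30, 15)
double: tangent at (30, 15): λ = (3·30² + 30)/(2·15) ≡ 2/30. 30⁻¹ ≡ 30 (mod 31), so λ ≡ 2·30 ≡ 29.
  x = λ² - 30 - 30 = 841 - 60 ≡ 6; y = λ·(30 - 6) - 15 ≡ 30. → (6, 30)
double: tangent at (6, 30): λ = (3·6² + 30)/(2·30) ≡ 14/29. 29⁻¹ ≡ 15 (mod 31) since 29·15 = 435 ≡ 1, so λ ≡ 14·15 ≡ 24.
  x = λ² - 6 - 6 = 576 - 12 ≡ 6; y = λ·(6 - 6) - 30 ≡ 1. → (6, 1)

(6, 1)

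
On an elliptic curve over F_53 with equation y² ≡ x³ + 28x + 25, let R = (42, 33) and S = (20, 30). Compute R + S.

(42, 33) + (20, 30). λ = (30 - 33)/(20 - 42) ≡ 50/31 mod 53. 31⁻¹ ≡ 12 (mod 53) since 31·12 = 372 ≡ 1, so λ ≡ 17.
  x = λ² - 42 - 20 = 289 - 62 ≡ 15; y = λ·(42 - 15) - 33 ≡ 2. → (15, 2)

(15, 2)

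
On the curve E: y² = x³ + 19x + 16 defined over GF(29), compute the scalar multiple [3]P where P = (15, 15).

(24, 17)

Repeated addition: build up to 3P.
2P: tangent at (15, 15): λ = (3·15² + 19)/(2·15) ≡ 27/1. 1⁻¹ ≡ 1 (mod 29), so λ ≡ 27·1 ≡ 27.
  x = λ² - 15 - 15 = 729 - 30 ≡ 3; y = λ·(15 - 3) - 15 ≡ 19. → (3, 19)
3P: (3, 19) + (15, 15). λ = (15 - 19)/(15 - 3) ≡ 25/12 mod 29. 12⁻¹ ≡ 17 (mod 29), so λ ≡ 19.
  x = λ² - 3 - 15 = 361 - 18 ≡ 24; y = λ·(3 - 24) - 19 ≡ 17. → (24, 17)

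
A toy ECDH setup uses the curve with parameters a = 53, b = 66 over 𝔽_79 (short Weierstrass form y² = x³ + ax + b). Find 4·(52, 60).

(50, 17)

Write P = (52, 60).
Repeated addition: build up to 4P.
2P: tangent at (52, 60): λ = (3·52² + 53)/(2·60) ≡ 28/41. 41⁻¹ ≡ 27 (mod 79) since 41·27 = 1107 ≡ 1, so λ ≡ 28·27 ≡ 45.
  x = λ² - 52 - 52 = 2025 - 104 ≡ 25; y = λ·(52 - 25) - 60 ≡ 49. → (25, 49)
3P: (25, 49) + (52, 60). λ = (60 - 49)/(52 - 25) ≡ 11/27 mod 79. 27⁻¹ ≡ 41 (mod 79), so λ ≡ 56.
  x = λ² - 25 - 52 = 3136 - 77 ≡ 57; y = λ·(25 - 57) - 49 ≡ 55. → (57, 55)
4P: (57, 55) + (52, 60). λ = (60 - 55)/(52 - 57) ≡ 5/74 mod 79. 74⁻¹ ≡ 63 (mod 79), so λ ≡ 78.
  x = λ² - 57 - 52 = 6084 - 109 ≡ 50; y = λ·(57 - 50) - 55 ≡ 17. → (50, 17)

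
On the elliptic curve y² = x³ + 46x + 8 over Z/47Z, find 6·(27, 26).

Write P = (27, 26).
Repeated addition: build up to 6P.
2P: tangent at (27, 26): λ = (3·27² + 46)/(2·26) ≡ 24/5. 5⁻¹ ≡ 19 (mod 47), so λ ≡ 24·19 ≡ 33.
  x = λ² - 27 - 27 = 1089 - 54 ≡ 1; y = λ·(27 - 1) - 26 ≡ 33. → (1, 33)
3P: (1, 33) + (27, 26). λ = (26 - 33)/(27 - 1) ≡ 40/26 mod 47. 26⁻¹ ≡ 38 (mod 47), so λ ≡ 16.
  x = λ² - 1 - 27 = 256 - 28 ≡ 40; y = λ·(1 - 40) - 33 ≡ 1. → (40, 1)
4P: (40, 1) + (27, 26). λ = (26 - 1)/(27 - 40) ≡ 25/34 mod 47. 34⁻¹ ≡ 18 (mod 47), so λ ≡ 27.
  x = λ² - 40 - 27 = 729 - 67 ≡ 4; y = λ·(40 - 4) - 1 ≡ 31. → (4, 31)
5P: (4, 31) + (27, 26). λ = (26 - 31)/(27 - 4) ≡ 42/23 mod 47. 23⁻¹ ≡ 45 (mod 47) since 23·45 = 1035 ≡ 1, so λ ≡ 10.
  x = λ² - 4 - 27 = 100 - 31 ≡ 22; y = λ·(4 - 22) - 31 ≡ 24. → (22, 24)
6P: (22, 24) + (27, 26). λ = (26 - 24)/(27 - 22) ≡ 2/5 mod 47. 5⁻¹ ≡ 19 (mod 47), so λ ≡ 38.
  x = λ² - 22 - 27 = 1444 - 49 ≡ 32; y = λ·(22 - 32) - 24 ≡ 19. → (32, 19)

(32, 19)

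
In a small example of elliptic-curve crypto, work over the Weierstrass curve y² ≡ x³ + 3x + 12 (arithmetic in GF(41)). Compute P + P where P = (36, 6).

(1, 37)

tangent at (36, 6): λ = (3·36² + 3)/(2·6) ≡ 37/12. 12⁻¹ ≡ 24 (mod 41), so λ ≡ 37·24 ≡ 27.
  x = λ² - 36 - 36 = 729 - 72 ≡ 1; y = λ·(36 - 1) - 6 ≡ 37. → (1, 37)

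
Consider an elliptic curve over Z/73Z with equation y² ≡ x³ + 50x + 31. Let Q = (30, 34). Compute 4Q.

(1, 70)

Repeated addition: build up to 4Q.
2Q: tangent at (30, 34): λ = (3·30² + 50)/(2·34) ≡ 49/68. 68⁻¹ ≡ 29 (mod 73) since 68·29 = 1972 ≡ 1, so λ ≡ 49·29 ≡ 34.
  x = λ² - 30 - 30 = 1156 - 60 ≡ 1; y = λ·(30 - 1) - 34 ≡ 3. → (1, 3)
3Q: (1, 3) + (30, 34). λ = (34 - 3)/(30 - 1) ≡ 31/29 mod 73. 29⁻¹ ≡ 68 (mod 73) since 29·68 = 1972 ≡ 1, so λ ≡ 64.
  x = λ² - 1 - 30 = 4096 - 31 ≡ 50; y = λ·(1 - 50) - 3 ≡ 0. → (50, 0)
4Q: (50, 0) + (30, 34). λ = (34 - 0)/(30 - 50) ≡ 34/53 mod 73. 53⁻¹ ≡ 62 (mod 73), so λ ≡ 64.
  x = λ² - 50 - 30 = 4096 - 80 ≡ 1; y = λ·(50 - 1) - 0 ≡ 70. → (1, 70)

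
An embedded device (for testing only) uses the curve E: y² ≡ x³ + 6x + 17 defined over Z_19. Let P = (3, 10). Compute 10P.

Double-and-add on 10 = (1010)₂. Start with P = (3, 10) for the leading 1-bit.
double: tangent at (3, 10): λ = (3·3² + 6)/(2·10) ≡ 14/1. 1⁻¹ ≡ 1 (mod 19) since 1·1 = 1 ≡ 1, so λ ≡ 14·1 ≡ 14.
  x = λ² - 3 - 3 = 196 - 6 ≡ 0; y = λ·(3 - 0) - 10 ≡ 13. → (0, 13)
double: tangent at (0, 13): λ = (3·0² + 6)/(2·13) ≡ 6/7. 7⁻¹ ≡ 11 (mod 19) since 7·11 = 77 ≡ 1, so λ ≡ 6·11 ≡ 9.
  x = λ² - 0 - 0 = 81 - 0 ≡ 5; y = λ·(0 - 5) - 13 ≡ 18. → (5, 18)
add P: (5, 18) + (3, 10). λ = (10 - 18)/(3 - 5) ≡ 11/17 mod 19. 17⁻¹ ≡ 9 (mod 19) since 17·9 = 153 ≡ 1, so λ ≡ 4.
  x = λ² - 5 - 3 = 16 - 8 ≡ 8; y = λ·(5 - 8) - 18 ≡ 8. → (8, 8)
double: tangent at (8, 8): λ = (3·8² + 6)/(2·8) ≡ 8/16. 16⁻¹ ≡ 6 (mod 19), so λ ≡ 8·6 ≡ 10.
  x = λ² - 8 - 8 = 100 - 16 ≡ 8; y = λ·(8 - 8) - 8 ≡ 11. → (8, 11)

(8, 11)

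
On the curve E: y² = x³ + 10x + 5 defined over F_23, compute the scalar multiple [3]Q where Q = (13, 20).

Repeated addition: build up to 3Q.
2Q: tangent at (13, 20): λ = (3·13² + 10)/(2·20) ≡ 11/17. 17⁻¹ ≡ 19 (mod 23) since 17·19 = 323 ≡ 1, so λ ≡ 11·19 ≡ 2.
  x = λ² - 13 - 13 = 4 - 26 ≡ 1; y = λ·(13 - 1) - 20 ≡ 4. → (1, 4)
3Q: (1, 4) + (13, 20). λ = (20 - 4)/(13 - 1) ≡ 16/12 mod 23. 12⁻¹ ≡ 2 (mod 23), so λ ≡ 9.
  x = λ² - 1 - 13 = 81 - 14 ≡ 21; y = λ·(1 - 21) - 4 ≡ 0. → (21, 0)

(21, 0)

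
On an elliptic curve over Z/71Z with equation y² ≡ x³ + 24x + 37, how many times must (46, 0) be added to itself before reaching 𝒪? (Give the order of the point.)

2P: (46, 0) + (46, 0): same x and y₁ ≡ -y₂, so the sum is 𝒪.
2P = 𝒪, so the order is 2.

2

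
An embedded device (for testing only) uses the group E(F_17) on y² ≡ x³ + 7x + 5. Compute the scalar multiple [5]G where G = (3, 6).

Repeated addition: build up to 5G.
2G: tangent at (3, 6): λ = (3·3² + 7)/(2·6) ≡ 0/12. 12⁻¹ ≡ 10 (mod 17) since 12·10 = 120 ≡ 1, so λ ≡ 0·10 ≡ 0.
  x = λ² - 3 - 3 = 0 - 6 ≡ 11; y = λ·(3 - 11) - 6 ≡ 11. → (11, 11)
3G: (11, 11) + (3, 6). λ = (6 - 11)/(3 - 11) ≡ 12/9 mod 17. 9⁻¹ ≡ 2 (mod 17), so λ ≡ 7.
  x = λ² - 11 - 3 = 49 - 14 ≡ 1; y = λ·(11 - 1) - 11 ≡ 8. → (1, 8)
4G: (1, 8) + (3, 6). λ = (6 - 8)/(3 - 1) ≡ 15/2 mod 17. 2⁻¹ ≡ 9 (mod 17), so λ ≡ 16.
  x = λ² - 1 - 3 = 256 - 4 ≡ 14; y = λ·(1 - 14) - 8 ≡ 5. → (14, 5)
5G: (14, 5) + (3, 6). λ = (6 - 5)/(3 - 14) ≡ 1/6 mod 17. 6⁻¹ ≡ 3 (mod 17), so λ ≡ 3.
  x = λ² - 14 - 3 = 9 - 17 ≡ 9; y = λ·(14 - 9) - 5 ≡ 10. → (9, 10)

(9, 10)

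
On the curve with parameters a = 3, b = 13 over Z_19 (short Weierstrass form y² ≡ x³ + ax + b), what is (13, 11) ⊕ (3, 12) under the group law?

(7, 15)

(13, 11) + (3, 12). λ = (12 - 11)/(3 - 13) ≡ 1/9 mod 19. 9⁻¹ ≡ 17 (mod 19), so λ ≡ 17.
  x = λ² - 13 - 3 = 289 - 16 ≡ 7; y = λ·(13 - 7) - 11 ≡ 15. → (7, 15)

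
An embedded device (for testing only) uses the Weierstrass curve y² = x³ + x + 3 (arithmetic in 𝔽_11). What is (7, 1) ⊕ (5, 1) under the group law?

(10, 10)

(7, 1) + (5, 1). λ = (1 - 1)/(5 - 7) ≡ 0/9 mod 11. 9⁻¹ ≡ 5 (mod 11) since 9·5 = 45 ≡ 1, so λ ≡ 0.
  x = λ² - 7 - 5 = 0 - 12 ≡ 10; y = λ·(7 - 10) - 1 ≡ 10. → (10, 10)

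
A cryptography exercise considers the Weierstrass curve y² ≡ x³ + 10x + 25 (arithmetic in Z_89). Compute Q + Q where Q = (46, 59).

(15, 41)

tangent at (46, 59): λ = (3·46² + 10)/(2·59) ≡ 39/29. 29⁻¹ ≡ 43 (mod 89), so λ ≡ 39·43 ≡ 75.
  x = λ² - 46 - 46 = 5625 - 92 ≡ 15; y = λ·(46 - 15) - 59 ≡ 41. → (15, 41)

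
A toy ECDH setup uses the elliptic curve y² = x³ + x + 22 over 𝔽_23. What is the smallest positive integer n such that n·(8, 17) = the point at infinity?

5

2P: tangent at (8, 17): λ = (3·8² + 1)/(2·17) ≡ 9/11. 11⁻¹ ≡ 21 (mod 23) since 11·21 = 231 ≡ 1, so λ ≡ 9·21 ≡ 5.
  x = λ² - 8 - 8 = 25 - 16 ≡ 9; y = λ·(8 - 9) - 17 ≡ 1. → (9, 1)
3P: (9, 1) + (8, 17). λ = (17 - 1)/(8 - 9) ≡ 16/22 mod 23. 22⁻¹ ≡ 22 (mod 23) since 22·22 = 484 ≡ 1, so λ ≡ 7.
  x = λ² - 9 - 8 = 49 - 17 ≡ 9; y = λ·(9 - 9) - 1 ≡ 22. → (9, 22)
4P: (9, 22) + (8, 17). λ = (17 - 22)/(8 - 9) ≡ 18/22 mod 23. 22⁻¹ ≡ 22 (mod 23), so λ ≡ 5.
  x = λ² - 9 - 8 = 25 - 17 ≡ 8; y = λ·(9 - 8) - 22 ≡ 6. → (8, 6)
5P: (8, 6) + (8, 17): same x and y₁ ≡ -y₂, so the sum is the point at infinity.
5P = the point at infinity, so the order is 5.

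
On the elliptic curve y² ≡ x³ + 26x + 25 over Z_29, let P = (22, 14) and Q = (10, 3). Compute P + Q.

(22, 14) + (10, 3). λ = (3 - 14)/(10 - 22) ≡ 18/17 mod 29. 17⁻¹ ≡ 12 (mod 29), so λ ≡ 13.
  x = λ² - 22 - 10 = 169 - 32 ≡ 21; y = λ·(22 - 21) - 14 ≡ 28. → (21, 28)

(21, 28)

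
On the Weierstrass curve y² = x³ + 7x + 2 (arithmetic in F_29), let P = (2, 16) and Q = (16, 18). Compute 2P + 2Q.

First 2P:
Repeated addition: build up to 2P.
2P: tangent at (2, 16): λ = (3·2² + 7)/(2·16) ≡ 19/3. 3⁻¹ ≡ 10 (mod 29) since 3·10 = 30 ≡ 1, so λ ≡ 19·10 ≡ 16.
  x = λ² - 2 - 2 = 256 - 4 ≡ 20; y = λ·(2 - 20) - 16 ≡ 15. → (20, 15)
2P = (20, 15).
Next 2Q:
Repeated addition: build up to 2Q.
2Q: tangent at (16, 18): λ = (3·16² + 7)/(2·18) ≡ 21/7. 7⁻¹ ≡ 25 (mod 29), so λ ≡ 21·25 ≡ 3.
  x = λ² - 16 - 16 = 9 - 32 ≡ 6; y = λ·(16 - 6) - 18 ≡ 12. → (6, 12)
2Q = (6, 12).
Finally 2P + 2Q:
(20, 15) + (6, 12). λ = (12 - 15)/(6 - 20) ≡ 26/15 mod 29. 15⁻¹ ≡ 2 (mod 29), so λ ≡ 23.
  x = λ² - 20 - 6 = 529 - 26 ≡ 10; y = λ·(20 - 10) - 15 ≡ 12. → (10, 12)

(10, 12)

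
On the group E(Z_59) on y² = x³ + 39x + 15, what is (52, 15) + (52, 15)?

tangent at (52, 15): λ = (3·52² + 39)/(2·15) ≡ 9/30. 30⁻¹ ≡ 2 (mod 59), so λ ≡ 9·2 ≡ 18.
  x = λ² - 52 - 52 = 324 - 104 ≡ 43; y = λ·(52 - 43) - 15 ≡ 29. → (43, 29)

(43, 29)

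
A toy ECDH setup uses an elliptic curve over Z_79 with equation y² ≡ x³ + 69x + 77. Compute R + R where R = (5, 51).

(74, 70)

tangent at (5, 51): λ = (3·5² + 69)/(2·51) ≡ 65/23. 23⁻¹ ≡ 55 (mod 79) since 23·55 = 1265 ≡ 1, so λ ≡ 65·55 ≡ 20.
  x = λ² - 5 - 5 = 400 - 10 ≡ 74; y = λ·(5 - 74) - 51 ≡ 70. → (74, 70)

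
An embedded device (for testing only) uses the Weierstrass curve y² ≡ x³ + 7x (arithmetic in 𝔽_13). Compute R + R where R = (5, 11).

tangent at (5, 11): λ = (3·5² + 7)/(2·11) ≡ 4/9. 9⁻¹ ≡ 3 (mod 13) since 9·3 = 27 ≡ 1, so λ ≡ 4·3 ≡ 12.
  x = λ² - 5 - 5 = 144 - 10 ≡ 4; y = λ·(5 - 4) - 11 ≡ 1. → (4, 1)

(4, 1)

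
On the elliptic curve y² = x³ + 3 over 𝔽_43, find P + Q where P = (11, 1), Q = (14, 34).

(11, 1) + (14, 34). λ = (34 - 1)/(14 - 11) ≡ 33/3 mod 43. 3⁻¹ ≡ 29 (mod 43) since 3·29 = 87 ≡ 1, so λ ≡ 11.
  x = λ² - 11 - 14 = 121 - 25 ≡ 10; y = λ·(11 - 10) - 1 ≡ 10. → (10, 10)

(10, 10)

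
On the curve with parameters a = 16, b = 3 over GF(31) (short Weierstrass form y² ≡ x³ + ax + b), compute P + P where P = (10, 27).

(29, 26)

tangent at (10, 27): λ = (3·10² + 16)/(2·27) ≡ 6/23. 23⁻¹ ≡ 27 (mod 31) since 23·27 = 621 ≡ 1, so λ ≡ 6·27 ≡ 7.
  x = λ² - 10 - 10 = 49 - 20 ≡ 29; y = λ·(10 - 29) - 27 ≡ 26. → (29, 26)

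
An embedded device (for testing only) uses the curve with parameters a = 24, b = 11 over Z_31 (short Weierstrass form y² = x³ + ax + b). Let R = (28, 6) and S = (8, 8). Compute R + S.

(4, 4)

(28, 6) + (8, 8). λ = (8 - 6)/(8 - 28) ≡ 2/11 mod 31. 11⁻¹ ≡ 17 (mod 31), so λ ≡ 3.
  x = λ² - 28 - 8 = 9 - 36 ≡ 4; y = λ·(28 - 4) - 6 ≡ 4. → (4, 4)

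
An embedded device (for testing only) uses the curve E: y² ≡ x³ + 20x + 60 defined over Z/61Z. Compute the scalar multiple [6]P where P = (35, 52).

(21, 46)

Double-and-add on 6 = (110)₂. Start with P = (35, 52) for the leading 1-bit.
double: tangent at (35, 52): λ = (3·35² + 20)/(2·52) ≡ 35/43. 43⁻¹ ≡ 44 (mod 61) since 43·44 = 1892 ≡ 1, so λ ≡ 35·44 ≡ 15.
  x = λ² - 35 - 35 = 225 - 70 ≡ 33; y = λ·(35 - 33) - 52 ≡ 39. → (33, 39)
add P: (33, 39) + (35, 52). λ = (52 - 39)/(35 - 33) ≡ 13/2 mod 61. 2⁻¹ ≡ 31 (mod 61), so λ ≡ 37.
  x = λ² - 33 - 35 = 1369 - 68 ≡ 20; y = λ·(33 - 20) - 39 ≡ 15. → (20, 15)
double: tangent at (20, 15): λ = (3·20² + 20)/(2·15) ≡ 0/30. 30⁻¹ ≡ 59 (mod 61), so λ ≡ 0·59 ≡ 0.
  x = λ² - 20 - 20 = 0 - 40 ≡ 21; y = λ·(20 - 21) - 15 ≡ 46. → (21, 46)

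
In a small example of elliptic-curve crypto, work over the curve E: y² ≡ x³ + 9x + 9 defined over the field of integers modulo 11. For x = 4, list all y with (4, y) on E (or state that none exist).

none

x³ + 9x + 9 = 109 ≡ 10 (mod 11).
10 is a non-residue mod 11; no y exists.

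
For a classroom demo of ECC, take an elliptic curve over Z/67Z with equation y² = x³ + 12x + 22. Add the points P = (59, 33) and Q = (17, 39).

(17, 28)

(59, 33) + (17, 39). λ = (39 - 33)/(17 - 59) ≡ 6/25 mod 67. 25⁻¹ ≡ 59 (mod 67) since 25·59 = 1475 ≡ 1, so λ ≡ 19.
  x = λ² - 59 - 17 = 361 - 76 ≡ 17; y = λ·(59 - 17) - 33 ≡ 28. → (17, 28)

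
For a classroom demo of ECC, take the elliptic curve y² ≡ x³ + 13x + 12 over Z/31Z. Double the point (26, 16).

tangent at (26, 16): λ = (3·26² + 13)/(2·16) ≡ 26/1. 1⁻¹ ≡ 1 (mod 31), so λ ≡ 26·1 ≡ 26.
  x = λ² - 26 - 26 = 676 - 52 ≡ 4; y = λ·(26 - 4) - 16 ≡ 29. → (4, 29)

(4, 29)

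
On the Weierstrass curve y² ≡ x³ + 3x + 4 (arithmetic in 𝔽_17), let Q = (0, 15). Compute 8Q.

(8, 9)

Double-and-add on 8 = (1000)₂. Start with Q = (0, 15) for the leading 1-bit.
double: tangent at (0, 15): λ = (3·0² + 3)/(2·15) ≡ 3/13. 13⁻¹ ≡ 4 (mod 17) since 13·4 = 52 ≡ 1, so λ ≡ 3·4 ≡ 12.
  x = λ² - 0 - 0 = 144 - 0 ≡ 8; y = λ·(0 - 8) - 15 ≡ 8. → (8, 8)
double: tangent at (8, 8): λ = (3·8² + 3)/(2·8) ≡ 8/16. 16⁻¹ ≡ 16 (mod 17), so λ ≡ 8·16 ≡ 9.
  x = λ² - 8 - 8 = 81 - 16 ≡ 14; y = λ·(8 - 14) - 8 ≡ 6. → (14, 6)
double: tangent at (14, 6): λ = (3·14² + 3)/(2·6) ≡ 13/12. 12⁻¹ ≡ 10 (mod 17) since 12·10 = 120 ≡ 1, so λ ≡ 13·10 ≡ 11.
  x = λ² - 14 - 14 = 121 - 28 ≡ 8; y = λ·(14 - 8) - 6 ≡ 9. → (8, 9)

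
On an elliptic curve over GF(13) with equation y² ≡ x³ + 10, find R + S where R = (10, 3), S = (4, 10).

(10, 3) + (4, 10). λ = (10 - 3)/(4 - 10) ≡ 7/7 mod 13. 7⁻¹ ≡ 2 (mod 13), so λ ≡ 1.
  x = λ² - 10 - 4 = 1 - 14 ≡ 0; y = λ·(10 - 0) - 3 ≡ 7. → (0, 7)

(0, 7)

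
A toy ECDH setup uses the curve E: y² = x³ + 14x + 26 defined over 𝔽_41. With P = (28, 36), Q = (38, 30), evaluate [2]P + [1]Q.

First 2P:
Repeated addition: build up to 2P.
2P: tangent at (28, 36): λ = (3·28² + 14)/(2·36) ≡ 29/31. 31⁻¹ ≡ 4 (mod 41) since 31·4 = 124 ≡ 1, so λ ≡ 29·4 ≡ 34.
  x = λ² - 28 - 28 = 1156 - 56 ≡ 34; y = λ·(28 - 34) - 36 ≡ 6. → (34, 6)
2P = (34, 6).
Finally 2P + Q:
(34, 6) + (38, 30). λ = (30 - 6)/(38 - 34) ≡ 24/4 mod 41. 4⁻¹ ≡ 31 (mod 41), so λ ≡ 6.
  x = λ² - 34 - 38 = 36 - 72 ≡ 5; y = λ·(34 - 5) - 6 ≡ 4. → (5, 4)

(5, 4)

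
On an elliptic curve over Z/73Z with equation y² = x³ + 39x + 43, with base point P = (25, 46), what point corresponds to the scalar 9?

(17, 61)

Double-and-add on 9 = (1001)₂. Start with P = (25, 46) for the leading 1-bit.
double: tangent at (25, 46): λ = (3·25² + 39)/(2·46) ≡ 16/19. 19⁻¹ ≡ 50 (mod 73) since 19·50 = 950 ≡ 1, so λ ≡ 16·50 ≡ 70.
  x = λ² - 25 - 25 = 4900 - 50 ≡ 32; y = λ·(25 - 32) - 46 ≡ 48. → (32, 48)
double: tangent at (32, 48): λ = (3·32² + 39)/(2·48) ≡ 45/23. 23⁻¹ ≡ 54 (mod 73), so λ ≡ 45·54 ≡ 21.
  x = λ² - 32 - 32 = 441 - 64 ≡ 12; y = λ·(32 - 12) - 48 ≡ 7. → (12, 7)
double: tangent at (12, 7): λ = (3·12² + 39)/(2·7) ≡ 33/14. 14⁻¹ ≡ 47 (mod 73), so λ ≡ 33·47 ≡ 18.
  x = λ² - 12 - 12 = 324 - 24 ≡ 8; y = λ·(12 - 8) - 7 ≡ 65. → (8, 65)
add P: (8, 65) + (25, 46). λ = (46 - 65)/(25 - 8) ≡ 54/17 mod 73. 17⁻¹ ≡ 43 (mod 73) since 17·43 = 731 ≡ 1, so λ ≡ 59.
  x = λ² - 8 - 25 = 3481 - 33 ≡ 17; y = λ·(8 - 17) - 65 ≡ 61. → (17, 61)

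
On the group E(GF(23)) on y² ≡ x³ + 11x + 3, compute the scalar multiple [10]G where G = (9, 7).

Repeated addition: build up to 10G.
2G: tangent at (9, 7): λ = (3·9² + 11)/(2·7) ≡ 1/14. 14⁻¹ ≡ 5 (mod 23), so λ ≡ 1·5 ≡ 5.
  x = λ² - 9 - 9 = 25 - 18 ≡ 7; y = λ·(9 - 7) - 7 ≡ 3. → (7, 3)
3G: (7, 3) + (9, 7). λ = (7 - 3)/(9 - 7) ≡ 4/2 mod 23. 2⁻¹ ≡ 12 (mod 23), so λ ≡ 2.
  x = λ² - 7 - 9 = 4 - 16 ≡ 11; y = λ·(7 - 11) - 3 ≡ 12. → (11, 12)
4G: (11, 12) + (9, 7). λ = (7 - 12)/(9 - 11) ≡ 18/21 mod 23. 21⁻¹ ≡ 11 (mod 23), so λ ≡ 14.
  x = λ² - 11 - 9 = 196 - 20 ≡ 15; y = λ·(11 - 15) - 12 ≡ 1. → (15, 1)
5G: (15, 1) + (9, 7). λ = (7 - 1)/(9 - 15) ≡ 6/17 mod 23. 17⁻¹ ≡ 19 (mod 23) since 17·19 = 323 ≡ 1, so λ ≡ 22.
  x = λ² - 15 - 9 = 484 - 24 ≡ 0; y = λ·(15 - 0) - 1 ≡ 7. → (0, 7)
6G: (0, 7) + (9, 7). λ = (7 - 7)/(9 - 0) ≡ 0/9 mod 23. 9⁻¹ ≡ 18 (mod 23), so λ ≡ 0.
  x = λ² - 0 - 9 = 0 - 9 ≡ 14; y = λ·(0 - 14) - 7 ≡ 16. → (14, 16)
7G: (14, 16) + (9, 7). λ = (7 - 16)/(9 - 14) ≡ 14/18 mod 23. 18⁻¹ ≡ 9 (mod 23) since 18·9 = 162 ≡ 1, so λ ≡ 11.
  x = λ² - 14 - 9 = 121 - 23 ≡ 6; y = λ·(14 - 6) - 16 ≡ 3. → (6, 3)
8G: (6, 3) + (9, 7). λ = (7 - 3)/(9 - 6) ≡ 4/3 mod 23. 3⁻¹ ≡ 8 (mod 23) since 3·8 = 24 ≡ 1, so λ ≡ 9.
  x = λ² - 6 - 9 = 81 - 15 ≡ 20; y = λ·(6 - 20) - 3 ≡ 9. → (20, 9)
9G: (20, 9) + (9, 7). λ = (7 - 9)/(9 - 20) ≡ 21/12 mod 23. 12⁻¹ ≡ 2 (mod 23) since 12·2 = 24 ≡ 1, so λ ≡ 19.
  x = λ² - 20 - 9 = 361 - 29 ≡ 10; y = λ·(20 - 10) - 9 ≡ 20. → (10, 20)
10G: (10, 20) + (9, 7). λ = (7 - 20)/(9 - 10) ≡ 10/22 mod 23. 22⁻¹ ≡ 22 (mod 23), so λ ≡ 13.
  x = λ² - 10 - 9 = 169 - 19 ≡ 12; y = λ·(10 - 12) - 20 ≡ 0. → (12, 0)

(12, 0)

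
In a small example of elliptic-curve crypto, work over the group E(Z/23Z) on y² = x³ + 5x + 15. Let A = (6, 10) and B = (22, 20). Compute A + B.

(6, 10) + (22, 20). λ = (20 - 10)/(22 - 6) ≡ 10/16 mod 23. 16⁻¹ ≡ 13 (mod 23), so λ ≡ 15.
  x = λ² - 6 - 22 = 225 - 28 ≡ 13; y = λ·(6 - 13) - 10 ≡ 0. → (13, 0)

(13, 0)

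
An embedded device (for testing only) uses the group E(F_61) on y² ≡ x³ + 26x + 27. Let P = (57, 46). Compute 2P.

(13, 0)

tangent at (57, 46): λ = (3·57² + 26)/(2·46) ≡ 13/31. 31⁻¹ ≡ 2 (mod 61), so λ ≡ 13·2 ≡ 26.
  x = λ² - 57 - 57 = 676 - 114 ≡ 13; y = λ·(57 - 13) - 46 ≡ 0. → (13, 0)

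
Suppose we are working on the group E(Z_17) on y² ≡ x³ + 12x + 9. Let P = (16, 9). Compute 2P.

(6, 5)

tangent at (16, 9): λ = (3·16² + 12)/(2·9) ≡ 15/1. 1⁻¹ ≡ 1 (mod 17), so λ ≡ 15·1 ≡ 15.
  x = λ² - 16 - 16 = 225 - 32 ≡ 6; y = λ·(16 - 6) - 9 ≡ 5. → (6, 5)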